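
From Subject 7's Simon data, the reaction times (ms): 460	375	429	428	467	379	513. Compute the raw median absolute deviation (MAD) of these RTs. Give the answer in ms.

38 ms

Sorted: 375, 379, 428, 429, 460, 467, 513 → median = 429
|x − 429|: 31, 54, 0, 1, 38, 50, 84
Sorted deviations: 0, 1, 31, 38, 50, 54, 84 → MAD = 38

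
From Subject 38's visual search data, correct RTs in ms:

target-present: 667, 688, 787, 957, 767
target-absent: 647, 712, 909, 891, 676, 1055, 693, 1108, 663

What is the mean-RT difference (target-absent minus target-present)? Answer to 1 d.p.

M(target-present) = 3866/5 = 773.200
M(target-absent) = 7354/9 = 817.111
Difference = 817.111 − 773.200 = 43.911 ms

43.9 ms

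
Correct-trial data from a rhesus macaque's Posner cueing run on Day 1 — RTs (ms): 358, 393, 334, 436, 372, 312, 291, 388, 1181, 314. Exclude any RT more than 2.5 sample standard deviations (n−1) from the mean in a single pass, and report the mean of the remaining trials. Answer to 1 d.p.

355.3 ms

n = 10, ΣRT = 4379, M = 437.900
Σ(x−M)² = 631010.90; s = √(631010.90/9) = 264.787
Cutoffs: 437.900 ± 2.5·264.787 → [-224.1, 1099.9]
Outside: 1181 → excluded.
Retained (n=9): Σ = 3198, mean = 3198/9 = 355.333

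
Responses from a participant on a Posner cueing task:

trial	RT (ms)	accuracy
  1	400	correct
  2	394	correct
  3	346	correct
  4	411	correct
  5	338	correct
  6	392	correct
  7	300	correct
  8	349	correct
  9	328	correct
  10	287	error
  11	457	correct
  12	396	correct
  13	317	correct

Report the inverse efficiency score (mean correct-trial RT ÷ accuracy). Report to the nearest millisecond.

400 ms

Correct trials (n=12): 400, 394, 346, 411, 338, 392, 300, 349, 328, 457, 396, 317
Mean correct RT = 4428/12 = 369.0000 ms
Proportion correct = 12/13
IES = 369.0000 / (12/13) = 399.750 ms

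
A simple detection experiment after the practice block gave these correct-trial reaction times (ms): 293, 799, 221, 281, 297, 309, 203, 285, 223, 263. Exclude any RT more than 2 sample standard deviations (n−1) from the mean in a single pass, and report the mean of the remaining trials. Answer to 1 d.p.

263.9 ms

n = 10, ΣRT = 3174, M = 317.400
Σ(x−M)² = 269646.40; s = √(269646.40/9) = 173.092
Cutoffs: 317.400 ± 2·173.092 → [-28.8, 663.6]
Outside: 799 → excluded.
Retained (n=9): Σ = 2375, mean = 2375/9 = 263.889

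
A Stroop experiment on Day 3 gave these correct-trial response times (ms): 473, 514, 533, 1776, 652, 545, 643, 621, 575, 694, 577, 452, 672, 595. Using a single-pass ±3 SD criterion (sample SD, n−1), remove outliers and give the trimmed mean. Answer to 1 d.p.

n = 14, ΣRT = 9322, M = 665.857
Σ(x−M)² = 1395391.71; s = √(1395391.71/13) = 327.625
Cutoffs: 665.857 ± 3·327.625 → [-317.0, 1648.7]
Outside: 1776 → excluded.
Retained (n=13): Σ = 7546, mean = 7546/13 = 580.462

580.5 ms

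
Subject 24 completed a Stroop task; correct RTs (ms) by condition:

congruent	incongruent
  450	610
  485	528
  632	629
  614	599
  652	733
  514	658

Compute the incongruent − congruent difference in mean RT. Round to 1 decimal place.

68.3 ms

M(congruent) = 3347/6 = 557.833
M(incongruent) = 3757/6 = 626.167
Difference = 626.167 − 557.833 = 68.333 ms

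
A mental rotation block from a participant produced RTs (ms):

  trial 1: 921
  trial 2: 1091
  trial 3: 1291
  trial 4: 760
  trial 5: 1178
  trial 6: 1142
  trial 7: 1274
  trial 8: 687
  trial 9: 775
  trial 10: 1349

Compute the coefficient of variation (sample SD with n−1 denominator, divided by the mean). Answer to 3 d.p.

0.232

n = 10, Σ = 10468, M = 1046.8000
Σ(x−M)² = 532219.600; s = √(532219.600/9) = 243.1779
CV = 243.1779 / 1046.8000 = 0.23231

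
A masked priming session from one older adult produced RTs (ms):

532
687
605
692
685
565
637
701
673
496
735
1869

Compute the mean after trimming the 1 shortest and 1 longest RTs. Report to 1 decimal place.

651.2 ms

Sorted: 496, 532, 565, 605, 637, 673, 685, 687, 692, 701, 735, 1869
Drop lowest 1 (496) and highest 1 (1869)
Remaining (n=10): Σ = 6512, mean = 6512/10 = 651.200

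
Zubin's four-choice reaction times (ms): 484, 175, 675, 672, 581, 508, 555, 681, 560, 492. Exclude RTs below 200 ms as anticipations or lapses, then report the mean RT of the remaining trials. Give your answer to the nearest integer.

579 ms

Excluded: 175
Retained (n=9): Σ = 5208
Mean = 5208/9 = 578.6667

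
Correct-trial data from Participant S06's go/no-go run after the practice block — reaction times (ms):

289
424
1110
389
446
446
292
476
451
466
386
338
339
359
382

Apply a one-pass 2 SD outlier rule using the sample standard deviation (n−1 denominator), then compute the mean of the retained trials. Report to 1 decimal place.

391.6 ms

n = 15, ΣRT = 6593, M = 439.533
Σ(x−M)² = 532069.73; s = √(532069.73/14) = 194.949
Cutoffs: 439.533 ± 2·194.949 → [49.6, 829.4]
Outside: 1110 → excluded.
Retained (n=14): Σ = 5483, mean = 5483/14 = 391.643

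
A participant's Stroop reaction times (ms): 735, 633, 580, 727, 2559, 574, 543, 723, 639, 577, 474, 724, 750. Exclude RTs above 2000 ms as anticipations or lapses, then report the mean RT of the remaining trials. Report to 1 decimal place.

Excluded: 2559
Retained (n=12): Σ = 7679
Mean = 7679/12 = 639.9167

639.9 ms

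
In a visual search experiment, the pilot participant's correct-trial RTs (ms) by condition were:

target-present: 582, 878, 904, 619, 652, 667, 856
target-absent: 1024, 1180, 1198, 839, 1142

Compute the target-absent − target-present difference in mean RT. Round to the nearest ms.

M(target-present) = 5158/7 = 736.857
M(target-absent) = 5383/5 = 1076.600
Difference = 1076.600 − 736.857 = 339.743 ms

340 ms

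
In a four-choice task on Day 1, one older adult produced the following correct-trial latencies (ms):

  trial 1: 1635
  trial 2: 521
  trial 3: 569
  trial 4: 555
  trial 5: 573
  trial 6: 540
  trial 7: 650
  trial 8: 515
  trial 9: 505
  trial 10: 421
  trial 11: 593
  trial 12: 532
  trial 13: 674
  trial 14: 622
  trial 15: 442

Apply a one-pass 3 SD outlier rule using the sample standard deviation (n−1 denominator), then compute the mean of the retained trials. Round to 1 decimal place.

550.9 ms

n = 15, ΣRT = 9347, M = 623.133
Σ(x−M)² = 1163141.73; s = √(1163141.73/14) = 288.239
Cutoffs: 623.133 ± 3·288.239 → [-241.6, 1487.8]
Outside: 1635 → excluded.
Retained (n=14): Σ = 7712, mean = 7712/14 = 550.857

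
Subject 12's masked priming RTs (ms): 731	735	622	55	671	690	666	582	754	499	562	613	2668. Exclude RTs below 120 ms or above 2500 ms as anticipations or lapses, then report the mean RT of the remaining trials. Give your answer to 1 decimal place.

647.7 ms

Excluded: 55, 2668
Retained (n=11): Σ = 7125
Mean = 7125/11 = 647.7273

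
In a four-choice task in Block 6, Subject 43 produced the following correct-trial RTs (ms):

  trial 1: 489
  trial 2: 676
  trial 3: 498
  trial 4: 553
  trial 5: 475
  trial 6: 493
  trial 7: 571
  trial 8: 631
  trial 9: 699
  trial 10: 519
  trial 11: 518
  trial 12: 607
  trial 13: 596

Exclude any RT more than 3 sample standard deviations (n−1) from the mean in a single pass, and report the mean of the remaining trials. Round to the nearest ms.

563 ms

n = 13, ΣRT = 7325, M = 563.462
Σ(x−M)² = 65381.23; s = √(65381.23/12) = 73.814
Cutoffs: 563.462 ± 3·73.814 → [342.0, 784.9]
No RTs fall outside the cutoffs; all 13 retained. Mean = 7325/13 = 563.462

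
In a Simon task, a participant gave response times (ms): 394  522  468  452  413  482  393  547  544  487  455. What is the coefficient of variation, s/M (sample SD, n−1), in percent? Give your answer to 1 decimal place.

11.7%

n = 11, Σ = 5157, M = 468.8182
Σ(x−M)² = 30033.636; s = √(30033.636/10) = 54.8030
CV = 54.8030 / 468.8182 = 0.11690 = 11.690%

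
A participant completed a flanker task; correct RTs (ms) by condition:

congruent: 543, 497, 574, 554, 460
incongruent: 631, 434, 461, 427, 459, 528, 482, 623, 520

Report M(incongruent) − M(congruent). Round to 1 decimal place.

-18.4 ms

M(congruent) = 2628/5 = 525.600
M(incongruent) = 4565/9 = 507.222
Difference = 507.222 − 525.600 = -18.378 ms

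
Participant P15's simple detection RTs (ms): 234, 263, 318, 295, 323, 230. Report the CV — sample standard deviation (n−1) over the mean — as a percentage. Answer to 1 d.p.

n = 6, Σ = 1663, M = 277.1667
Σ(x−M)² = 8374.833; s = √(8374.833/5) = 40.9264
CV = 40.9264 / 277.1667 = 0.14766 = 14.766%

14.8%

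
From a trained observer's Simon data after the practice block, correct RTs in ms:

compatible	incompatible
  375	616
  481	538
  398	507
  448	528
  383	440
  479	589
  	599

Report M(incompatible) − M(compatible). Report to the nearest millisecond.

M(compatible) = 2564/6 = 427.333
M(incompatible) = 3817/7 = 545.286
Difference = 545.286 − 427.333 = 117.952 ms

118 ms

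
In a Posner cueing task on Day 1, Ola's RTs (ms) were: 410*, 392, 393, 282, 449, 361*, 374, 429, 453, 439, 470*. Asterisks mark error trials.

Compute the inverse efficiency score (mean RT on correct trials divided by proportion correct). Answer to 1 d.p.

Correct trials (n=8): 392, 393, 282, 449, 374, 429, 453, 439
Mean correct RT = 3211/8 = 401.3750 ms
Proportion correct = 8/11
IES = 401.3750 / (8/11) = 551.891 ms

551.9 ms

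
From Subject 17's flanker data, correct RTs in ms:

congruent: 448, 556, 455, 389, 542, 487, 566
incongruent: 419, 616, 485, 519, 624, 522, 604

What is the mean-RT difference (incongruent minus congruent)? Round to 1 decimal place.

M(congruent) = 3443/7 = 491.857
M(incongruent) = 3789/7 = 541.286
Difference = 541.286 − 491.857 = 49.429 ms

49.4 ms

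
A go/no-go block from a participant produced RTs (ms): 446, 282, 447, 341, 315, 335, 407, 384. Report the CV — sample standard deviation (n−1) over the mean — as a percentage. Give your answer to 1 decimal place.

n = 8, Σ = 2957, M = 369.6250
Σ(x−M)² = 26103.875; s = √(26103.875/7) = 61.0666
CV = 61.0666 / 369.6250 = 0.16521 = 16.521%

16.5%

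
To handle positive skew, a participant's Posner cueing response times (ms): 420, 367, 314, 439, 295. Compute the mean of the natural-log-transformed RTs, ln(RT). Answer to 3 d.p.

ln(RT): 6.0403, 5.9054, 5.7494, 6.0845, 5.6870
Σ ln(RT) = 29.4665
Mean = 29.4665/5 = 5.89330

5.893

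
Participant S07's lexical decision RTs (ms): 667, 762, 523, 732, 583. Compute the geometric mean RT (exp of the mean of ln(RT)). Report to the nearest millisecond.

647 ms

ln(RT): 6.5028, 6.6359, 6.2596, 6.5958, 6.3682
Mean ln(RT) = 32.3623/5 = 6.47246
Geometric mean = exp(6.47246) = 647.07 ms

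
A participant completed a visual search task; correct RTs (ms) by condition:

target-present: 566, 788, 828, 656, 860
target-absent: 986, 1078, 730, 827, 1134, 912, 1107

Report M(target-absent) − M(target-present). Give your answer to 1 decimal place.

M(target-present) = 3698/5 = 739.600
M(target-absent) = 6774/7 = 967.714
Difference = 967.714 − 739.600 = 228.114 ms

228.1 ms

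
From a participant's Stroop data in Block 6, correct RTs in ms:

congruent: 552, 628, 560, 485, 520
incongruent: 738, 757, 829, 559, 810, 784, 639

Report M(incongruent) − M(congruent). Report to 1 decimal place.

M(congruent) = 2745/5 = 549.000
M(incongruent) = 5116/7 = 730.857
Difference = 730.857 − 549.000 = 181.857 ms

181.9 ms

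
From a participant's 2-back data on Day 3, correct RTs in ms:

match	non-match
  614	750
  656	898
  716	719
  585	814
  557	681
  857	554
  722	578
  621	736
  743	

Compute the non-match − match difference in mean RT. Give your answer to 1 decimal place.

M(match) = 6071/9 = 674.556
M(non-match) = 5730/8 = 716.250
Difference = 716.250 − 674.556 = 41.694 ms

41.7 ms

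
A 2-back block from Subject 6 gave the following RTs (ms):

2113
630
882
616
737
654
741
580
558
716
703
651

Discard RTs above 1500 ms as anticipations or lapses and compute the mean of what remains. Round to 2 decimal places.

678.91 ms

Excluded: 2113
Retained (n=11): Σ = 7468
Mean = 7468/11 = 678.9091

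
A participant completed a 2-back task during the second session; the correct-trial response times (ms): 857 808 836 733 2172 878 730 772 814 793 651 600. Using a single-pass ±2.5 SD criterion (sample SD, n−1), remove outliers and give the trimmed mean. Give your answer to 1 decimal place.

n = 12, ΣRT = 10644, M = 887.000
Σ(x−M)² = 1874868.00; s = √(1874868.00/11) = 412.847
Cutoffs: 887.000 ± 2.5·412.847 → [-145.1, 1919.1]
Outside: 2172 → excluded.
Retained (n=11): Σ = 8472, mean = 8472/11 = 770.182

770.2 ms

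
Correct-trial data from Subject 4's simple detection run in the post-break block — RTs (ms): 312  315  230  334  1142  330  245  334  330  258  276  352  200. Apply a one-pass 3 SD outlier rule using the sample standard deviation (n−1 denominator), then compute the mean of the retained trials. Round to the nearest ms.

293 ms

n = 13, ΣRT = 4658, M = 358.308
Σ(x−M)² = 692216.77; s = √(692216.77/12) = 240.176
Cutoffs: 358.308 ± 3·240.176 → [-362.2, 1078.8]
Outside: 1142 → excluded.
Retained (n=12): Σ = 3516, mean = 3516/12 = 293.000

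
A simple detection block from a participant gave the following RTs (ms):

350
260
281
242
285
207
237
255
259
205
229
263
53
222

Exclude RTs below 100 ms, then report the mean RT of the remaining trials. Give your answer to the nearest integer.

Excluded: 53
Retained (n=13): Σ = 3295
Mean = 3295/13 = 253.4615

253 ms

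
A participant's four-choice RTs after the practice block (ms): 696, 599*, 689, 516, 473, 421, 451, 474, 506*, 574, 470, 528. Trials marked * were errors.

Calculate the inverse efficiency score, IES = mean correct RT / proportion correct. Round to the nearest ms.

Correct trials (n=10): 696, 689, 516, 473, 421, 451, 474, 574, 470, 528
Mean correct RT = 5292/10 = 529.2000 ms
Proportion correct = 10/12
IES = 529.2000 / (10/12) = 635.040 ms

635 ms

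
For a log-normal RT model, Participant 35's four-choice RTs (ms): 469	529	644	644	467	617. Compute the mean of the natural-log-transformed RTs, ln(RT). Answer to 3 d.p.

ln(RT): 6.1506, 6.2710, 6.4677, 6.4677, 6.1463, 6.4249
Σ ln(RT) = 37.9282
Mean = 37.9282/6 = 6.32136

6.321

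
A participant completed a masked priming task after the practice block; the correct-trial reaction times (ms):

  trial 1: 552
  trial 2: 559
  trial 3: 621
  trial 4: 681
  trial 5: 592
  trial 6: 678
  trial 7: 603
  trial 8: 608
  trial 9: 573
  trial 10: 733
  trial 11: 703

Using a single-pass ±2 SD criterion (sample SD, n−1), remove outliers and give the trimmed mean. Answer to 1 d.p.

627.5 ms

n = 11, ΣRT = 6903, M = 627.545
Σ(x−M)² = 37888.73; s = √(37888.73/10) = 61.554
Cutoffs: 627.545 ± 2·61.554 → [504.4, 750.7]
No RTs fall outside the cutoffs; all 11 retained. Mean = 6903/11 = 627.545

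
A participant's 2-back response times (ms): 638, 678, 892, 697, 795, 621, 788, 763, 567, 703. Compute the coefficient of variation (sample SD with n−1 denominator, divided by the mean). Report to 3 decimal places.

0.135

n = 10, Σ = 7142, M = 714.2000
Σ(x−M)² = 83861.600; s = √(83861.600/9) = 96.5296
CV = 96.5296 / 714.2000 = 0.13516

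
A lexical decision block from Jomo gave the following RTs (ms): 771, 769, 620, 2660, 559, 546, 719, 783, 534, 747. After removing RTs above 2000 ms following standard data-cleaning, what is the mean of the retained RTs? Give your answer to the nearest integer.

Excluded: 2660
Retained (n=9): Σ = 6048
Mean = 6048/9 = 672.0000

672 ms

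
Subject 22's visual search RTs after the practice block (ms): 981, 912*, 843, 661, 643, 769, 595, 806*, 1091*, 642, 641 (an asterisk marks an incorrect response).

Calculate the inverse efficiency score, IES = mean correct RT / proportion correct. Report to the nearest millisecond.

Correct trials (n=8): 981, 843, 661, 643, 769, 595, 642, 641
Mean correct RT = 5775/8 = 721.8750 ms
Proportion correct = 8/11
IES = 721.8750 / (8/11) = 992.578 ms

993 ms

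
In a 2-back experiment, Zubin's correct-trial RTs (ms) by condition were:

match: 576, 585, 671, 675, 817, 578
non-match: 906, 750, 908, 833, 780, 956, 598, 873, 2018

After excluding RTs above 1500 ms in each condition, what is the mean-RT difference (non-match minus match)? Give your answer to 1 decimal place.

175.2 ms

non-match: exclude 2018
M(match) = 3902/6 = 650.333
M(non-match) = 6604/8 = 825.500
Difference = 825.500 − 650.333 = 175.167 ms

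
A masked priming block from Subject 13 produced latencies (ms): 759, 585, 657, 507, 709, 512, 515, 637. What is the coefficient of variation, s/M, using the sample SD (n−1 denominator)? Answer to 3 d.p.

n = 8, Σ = 4881, M = 610.1250
Σ(x−M)² = 64802.875; s = √(64802.875/7) = 96.2162
CV = 96.2162 / 610.1250 = 0.15770

0.158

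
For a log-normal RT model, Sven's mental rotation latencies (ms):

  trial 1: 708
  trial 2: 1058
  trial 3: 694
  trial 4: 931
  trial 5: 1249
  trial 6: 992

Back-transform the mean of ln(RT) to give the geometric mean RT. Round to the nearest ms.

918 ms

ln(RT): 6.5624, 6.9641, 6.5425, 6.8363, 7.1301, 6.8997
Mean ln(RT) = 40.9351/6 = 6.82252
Geometric mean = exp(6.82252) = 918.30 ms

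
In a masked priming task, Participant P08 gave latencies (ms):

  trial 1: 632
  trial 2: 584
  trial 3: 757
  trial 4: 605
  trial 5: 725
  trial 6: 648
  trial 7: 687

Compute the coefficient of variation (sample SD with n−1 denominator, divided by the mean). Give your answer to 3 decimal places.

0.096

n = 7, Σ = 4638, M = 662.5714
Σ(x−M)² = 24045.714; s = √(24045.714/6) = 63.3058
CV = 63.3058 / 662.5714 = 0.09555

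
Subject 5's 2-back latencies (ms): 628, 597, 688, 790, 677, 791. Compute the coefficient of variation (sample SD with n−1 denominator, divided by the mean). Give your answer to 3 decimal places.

0.116

n = 6, Σ = 4171, M = 695.1667
Σ(x−M)² = 32706.833; s = √(32706.833/5) = 80.8787
CV = 80.8787 / 695.1667 = 0.11634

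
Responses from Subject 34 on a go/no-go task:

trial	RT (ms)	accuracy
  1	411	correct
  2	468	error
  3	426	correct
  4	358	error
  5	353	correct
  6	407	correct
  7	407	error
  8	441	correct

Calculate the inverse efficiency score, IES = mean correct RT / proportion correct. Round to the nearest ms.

652 ms

Correct trials (n=5): 411, 426, 353, 407, 441
Mean correct RT = 2038/5 = 407.6000 ms
Proportion correct = 5/8
IES = 407.6000 / (5/8) = 652.160 ms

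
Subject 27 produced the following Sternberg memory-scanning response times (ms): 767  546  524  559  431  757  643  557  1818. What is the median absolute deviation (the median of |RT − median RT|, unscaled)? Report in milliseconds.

Sorted: 431, 524, 546, 557, 559, 643, 757, 767, 1818 → median = 559
|x − 559|: 208, 13, 35, 0, 128, 198, 84, 2, 1259
Sorted deviations: 0, 2, 13, 35, 84, 128, 198, 208, 1259 → MAD = 84

84 ms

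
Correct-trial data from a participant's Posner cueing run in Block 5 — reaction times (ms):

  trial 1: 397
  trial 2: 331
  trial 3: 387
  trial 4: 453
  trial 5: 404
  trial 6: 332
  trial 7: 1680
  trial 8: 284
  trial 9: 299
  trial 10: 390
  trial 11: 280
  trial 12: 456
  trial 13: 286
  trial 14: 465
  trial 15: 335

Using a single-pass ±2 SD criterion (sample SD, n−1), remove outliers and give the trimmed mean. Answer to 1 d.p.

n = 15, ΣRT = 6779, M = 451.933
Σ(x−M)² = 1673070.93; s = √(1673070.93/14) = 345.695
Cutoffs: 451.933 ± 2·345.695 → [-239.5, 1143.3]
Outside: 1680 → excluded.
Retained (n=14): Σ = 5099, mean = 5099/14 = 364.214

364.2 ms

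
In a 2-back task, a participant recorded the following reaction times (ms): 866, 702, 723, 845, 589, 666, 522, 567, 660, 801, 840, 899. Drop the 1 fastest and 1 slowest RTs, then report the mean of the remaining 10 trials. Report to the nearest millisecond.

Sorted: 522, 567, 589, 660, 666, 702, 723, 801, 840, 845, 866, 899
Drop lowest 1 (522) and highest 1 (899)
Remaining (n=10): Σ = 7259, mean = 7259/10 = 725.900

726 ms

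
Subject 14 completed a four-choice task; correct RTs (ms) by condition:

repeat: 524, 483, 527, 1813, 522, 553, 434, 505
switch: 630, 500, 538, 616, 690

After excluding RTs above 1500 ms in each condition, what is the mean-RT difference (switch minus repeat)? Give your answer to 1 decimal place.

87.9 ms

repeat: exclude 1813
M(repeat) = 3548/7 = 506.857
M(switch) = 2974/5 = 594.800
Difference = 594.800 − 506.857 = 87.943 ms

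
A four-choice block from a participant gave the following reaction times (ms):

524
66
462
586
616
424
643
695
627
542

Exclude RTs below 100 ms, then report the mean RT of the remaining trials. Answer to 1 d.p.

Excluded: 66
Retained (n=9): Σ = 5119
Mean = 5119/9 = 568.7778

568.8 ms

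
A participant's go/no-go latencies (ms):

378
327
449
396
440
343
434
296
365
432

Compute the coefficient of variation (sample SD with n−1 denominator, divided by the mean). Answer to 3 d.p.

n = 10, Σ = 3860, M = 386.0000
Σ(x−M)² = 25340.000; s = √(25340.000/9) = 53.0618
CV = 53.0618 / 386.0000 = 0.13747

0.137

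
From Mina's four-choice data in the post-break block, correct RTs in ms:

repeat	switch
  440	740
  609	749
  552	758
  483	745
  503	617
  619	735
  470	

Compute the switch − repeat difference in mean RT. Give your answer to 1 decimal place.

M(repeat) = 3676/7 = 525.143
M(switch) = 4344/6 = 724.000
Difference = 724.000 − 525.143 = 198.857 ms

198.9 ms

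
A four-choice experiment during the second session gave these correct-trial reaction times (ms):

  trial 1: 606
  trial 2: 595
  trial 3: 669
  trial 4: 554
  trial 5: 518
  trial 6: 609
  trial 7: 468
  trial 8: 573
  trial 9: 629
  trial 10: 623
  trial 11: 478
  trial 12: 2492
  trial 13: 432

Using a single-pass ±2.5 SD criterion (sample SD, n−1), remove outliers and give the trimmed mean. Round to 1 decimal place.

562.8 ms

n = 13, ΣRT = 9246, M = 711.231
Σ(x−M)² = 3495198.31; s = √(3495198.31/12) = 539.691
Cutoffs: 711.231 ± 2.5·539.691 → [-638.0, 2060.5]
Outside: 2492 → excluded.
Retained (n=12): Σ = 6754, mean = 6754/12 = 562.833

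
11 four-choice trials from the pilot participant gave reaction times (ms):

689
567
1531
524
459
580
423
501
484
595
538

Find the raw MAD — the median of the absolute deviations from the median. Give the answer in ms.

Sorted: 423, 459, 484, 501, 524, 538, 567, 580, 595, 689, 1531 → median = 538
|x − 538|: 151, 29, 993, 14, 79, 42, 115, 37, 54, 57, 0
Sorted deviations: 0, 14, 29, 37, 42, 54, 57, 79, 115, 151, 993 → MAD = 54

54 ms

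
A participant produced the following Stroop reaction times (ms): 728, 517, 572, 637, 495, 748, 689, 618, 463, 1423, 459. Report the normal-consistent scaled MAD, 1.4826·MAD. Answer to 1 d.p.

Sorted: 459, 463, 495, 517, 572, 618, 637, 689, 728, 748, 1423 → median = 618
|x − 618| sorted: 0, 19, 46, 71, 101, 110, 123, 130, 155, 159, 805 → MAD = 110
Robust SD ≈ 1.4826 × 110 = 163.086

163.1 ms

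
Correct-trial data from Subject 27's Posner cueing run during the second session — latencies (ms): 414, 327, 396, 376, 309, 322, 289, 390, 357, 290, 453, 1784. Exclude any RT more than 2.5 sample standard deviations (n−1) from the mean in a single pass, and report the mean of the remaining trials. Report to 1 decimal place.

356.6 ms

n = 12, ΣRT = 5707, M = 475.583
Σ(x−M)² = 1896562.92; s = √(1896562.92/11) = 415.229
Cutoffs: 475.583 ± 2.5·415.229 → [-562.5, 1513.7]
Outside: 1784 → excluded.
Retained (n=11): Σ = 3923, mean = 3923/11 = 356.636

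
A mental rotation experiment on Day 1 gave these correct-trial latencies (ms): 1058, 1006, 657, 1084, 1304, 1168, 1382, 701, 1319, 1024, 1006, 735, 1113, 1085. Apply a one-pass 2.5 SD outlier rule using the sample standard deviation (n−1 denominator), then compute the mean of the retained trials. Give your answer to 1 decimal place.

1045.9 ms

n = 14, ΣRT = 14642, M = 1045.857
Σ(x−M)² = 647221.71; s = √(647221.71/13) = 223.128
Cutoffs: 1045.857 ± 2.5·223.128 → [488.0, 1603.7]
No RTs fall outside the cutoffs; all 14 retained. Mean = 14642/14 = 1045.857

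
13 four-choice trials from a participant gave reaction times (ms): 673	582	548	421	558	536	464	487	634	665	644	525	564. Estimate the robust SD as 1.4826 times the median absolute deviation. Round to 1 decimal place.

Sorted: 421, 464, 487, 525, 536, 548, 558, 564, 582, 634, 644, 665, 673 → median = 558
|x − 558| sorted: 0, 6, 10, 22, 24, 33, 71, 76, 86, 94, 107, 115, 137 → MAD = 71
Robust SD ≈ 1.4826 × 71 = 105.265

105.3 ms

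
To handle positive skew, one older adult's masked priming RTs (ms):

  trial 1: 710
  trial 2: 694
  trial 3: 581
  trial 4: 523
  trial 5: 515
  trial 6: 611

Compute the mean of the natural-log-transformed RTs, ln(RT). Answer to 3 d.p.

6.399

ln(RT): 6.5653, 6.5425, 6.3648, 6.2596, 6.2442, 6.4151
Σ ln(RT) = 38.3913
Mean = 38.3913/6 = 6.39856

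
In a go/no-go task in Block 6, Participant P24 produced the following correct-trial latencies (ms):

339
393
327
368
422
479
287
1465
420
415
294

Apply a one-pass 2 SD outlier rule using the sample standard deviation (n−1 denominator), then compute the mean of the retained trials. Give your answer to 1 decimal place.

n = 11, ΣRT = 5209, M = 473.545
Σ(x−M)² = 1116204.73; s = √(1116204.73/10) = 334.097
Cutoffs: 473.545 ± 2·334.097 → [-194.6, 1141.7]
Outside: 1465 → excluded.
Retained (n=10): Σ = 3744, mean = 3744/10 = 374.400

374.4 ms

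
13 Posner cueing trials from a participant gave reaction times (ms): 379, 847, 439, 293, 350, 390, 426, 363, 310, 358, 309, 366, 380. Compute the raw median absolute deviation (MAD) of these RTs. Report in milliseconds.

24 ms

Sorted: 293, 309, 310, 350, 358, 363, 366, 379, 380, 390, 426, 439, 847 → median = 366
|x − 366|: 13, 481, 73, 73, 16, 24, 60, 3, 56, 8, 57, 0, 14
Sorted deviations: 0, 3, 8, 13, 14, 16, 24, 56, 57, 60, 73, 73, 481 → MAD = 24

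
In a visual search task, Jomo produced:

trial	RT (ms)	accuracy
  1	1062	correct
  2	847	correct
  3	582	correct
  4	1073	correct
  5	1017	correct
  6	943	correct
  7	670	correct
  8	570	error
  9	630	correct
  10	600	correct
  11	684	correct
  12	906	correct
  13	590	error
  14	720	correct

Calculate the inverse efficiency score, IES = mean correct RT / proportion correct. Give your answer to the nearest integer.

946 ms

Correct trials (n=12): 1062, 847, 582, 1073, 1017, 943, 670, 630, 600, 684, 906, 720
Mean correct RT = 9734/12 = 811.1667 ms
Proportion correct = 12/14
IES = 811.1667 / (12/14) = 946.361 ms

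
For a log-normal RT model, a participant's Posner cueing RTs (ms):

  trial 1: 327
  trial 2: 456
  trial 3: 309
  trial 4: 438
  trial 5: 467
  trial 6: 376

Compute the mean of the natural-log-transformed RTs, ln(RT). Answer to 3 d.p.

ln(RT): 5.7900, 6.1225, 5.7333, 6.0822, 6.1463, 5.9296
Σ ln(RT) = 35.8039
Mean = 35.8039/6 = 5.96732

5.967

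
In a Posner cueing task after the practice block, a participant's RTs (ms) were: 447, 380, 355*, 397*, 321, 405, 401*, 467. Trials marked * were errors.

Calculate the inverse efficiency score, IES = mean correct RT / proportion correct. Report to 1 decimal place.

Correct trials (n=5): 447, 380, 321, 405, 467
Mean correct RT = 2020/5 = 404.0000 ms
Proportion correct = 5/8
IES = 404.0000 / (5/8) = 646.400 ms

646.4 ms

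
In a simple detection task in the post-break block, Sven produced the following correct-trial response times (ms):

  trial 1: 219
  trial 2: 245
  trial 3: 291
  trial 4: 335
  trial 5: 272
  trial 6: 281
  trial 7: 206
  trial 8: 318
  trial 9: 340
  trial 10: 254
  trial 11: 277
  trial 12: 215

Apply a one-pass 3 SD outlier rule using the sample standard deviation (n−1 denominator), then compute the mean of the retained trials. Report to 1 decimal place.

271.1 ms

n = 12, ΣRT = 3253, M = 271.083
Σ(x−M)² = 22632.92; s = √(22632.92/11) = 45.360
Cutoffs: 271.083 ± 3·45.360 → [135.0, 407.2]
No RTs fall outside the cutoffs; all 12 retained. Mean = 3253/12 = 271.083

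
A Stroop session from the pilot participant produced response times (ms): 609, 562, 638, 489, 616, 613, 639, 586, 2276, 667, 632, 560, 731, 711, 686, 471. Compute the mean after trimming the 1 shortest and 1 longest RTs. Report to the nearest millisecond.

Sorted: 471, 489, 560, 562, 586, 609, 613, 616, 632, 638, 639, 667, 686, 711, 731, 2276
Drop lowest 1 (471) and highest 1 (2276)
Remaining (n=14): Σ = 8739, mean = 8739/14 = 624.214

624 ms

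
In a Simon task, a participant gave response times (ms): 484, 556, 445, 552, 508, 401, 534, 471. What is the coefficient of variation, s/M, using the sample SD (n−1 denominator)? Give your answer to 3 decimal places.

n = 8, Σ = 3951, M = 493.8750
Σ(x−M)² = 20682.875; s = √(20682.875/7) = 54.3571
CV = 54.3571 / 493.8750 = 0.11006

0.110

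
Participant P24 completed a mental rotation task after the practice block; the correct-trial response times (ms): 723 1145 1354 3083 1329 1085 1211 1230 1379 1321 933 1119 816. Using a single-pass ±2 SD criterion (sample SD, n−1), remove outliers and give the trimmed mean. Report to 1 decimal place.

n = 13, ΣRT = 16728, M = 1286.769
Σ(x−M)² = 4004958.31; s = √(4004958.31/12) = 577.708
Cutoffs: 1286.769 ± 2·577.708 → [131.4, 2442.2]
Outside: 3083 → excluded.
Retained (n=12): Σ = 13645, mean = 13645/12 = 1137.083

1137.1 ms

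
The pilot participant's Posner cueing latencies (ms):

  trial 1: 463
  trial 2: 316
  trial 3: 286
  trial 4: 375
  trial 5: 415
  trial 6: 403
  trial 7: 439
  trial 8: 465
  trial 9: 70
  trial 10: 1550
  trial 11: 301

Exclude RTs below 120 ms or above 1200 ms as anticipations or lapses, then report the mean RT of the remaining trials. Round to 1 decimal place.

Excluded: 70, 1550
Retained (n=9): Σ = 3463
Mean = 3463/9 = 384.7778

384.8 ms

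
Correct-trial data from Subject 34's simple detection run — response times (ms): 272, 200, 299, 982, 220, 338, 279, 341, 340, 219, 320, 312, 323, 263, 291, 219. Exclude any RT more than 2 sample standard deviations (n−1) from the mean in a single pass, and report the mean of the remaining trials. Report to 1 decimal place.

282.4 ms

n = 16, ΣRT = 5218, M = 326.125
Σ(x−M)² = 492199.75; s = √(492199.75/15) = 181.144
Cutoffs: 326.125 ± 2·181.144 → [-36.2, 688.4]
Outside: 982 → excluded.
Retained (n=15): Σ = 4236, mean = 4236/15 = 282.400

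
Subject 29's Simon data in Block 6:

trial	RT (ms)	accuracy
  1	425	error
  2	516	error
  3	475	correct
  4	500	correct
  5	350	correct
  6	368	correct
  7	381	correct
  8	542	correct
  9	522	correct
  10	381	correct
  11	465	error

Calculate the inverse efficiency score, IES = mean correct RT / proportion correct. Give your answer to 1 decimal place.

Correct trials (n=8): 475, 500, 350, 368, 381, 542, 522, 381
Mean correct RT = 3519/8 = 439.8750 ms
Proportion correct = 8/11
IES = 439.8750 / (8/11) = 604.828 ms

604.8 ms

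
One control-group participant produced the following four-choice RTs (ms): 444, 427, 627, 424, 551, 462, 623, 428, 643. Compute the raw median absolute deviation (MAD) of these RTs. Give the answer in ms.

Sorted: 424, 427, 428, 444, 462, 551, 623, 627, 643 → median = 462
|x − 462|: 18, 35, 165, 38, 89, 0, 161, 34, 181
Sorted deviations: 0, 18, 34, 35, 38, 89, 161, 165, 181 → MAD = 38

38 ms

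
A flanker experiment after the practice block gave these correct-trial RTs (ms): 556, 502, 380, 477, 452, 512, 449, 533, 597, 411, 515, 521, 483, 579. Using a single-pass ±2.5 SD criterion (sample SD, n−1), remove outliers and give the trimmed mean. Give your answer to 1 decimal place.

n = 14, ΣRT = 6967, M = 497.643
Σ(x−M)² = 48655.21; s = √(48655.21/13) = 61.178
Cutoffs: 497.643 ± 2.5·61.178 → [344.7, 650.6]
No RTs fall outside the cutoffs; all 14 retained. Mean = 6967/14 = 497.643

497.6 ms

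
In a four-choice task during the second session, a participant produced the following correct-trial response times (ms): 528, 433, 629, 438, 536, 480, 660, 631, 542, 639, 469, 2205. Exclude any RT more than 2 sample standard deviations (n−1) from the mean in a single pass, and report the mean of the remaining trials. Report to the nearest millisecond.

544 ms

n = 12, ΣRT = 8190, M = 682.500
Σ(x−M)² = 2599611.00; s = √(2599611.00/11) = 486.136
Cutoffs: 682.500 ± 2·486.136 → [-289.8, 1654.8]
Outside: 2205 → excluded.
Retained (n=11): Σ = 5985, mean = 5985/11 = 544.091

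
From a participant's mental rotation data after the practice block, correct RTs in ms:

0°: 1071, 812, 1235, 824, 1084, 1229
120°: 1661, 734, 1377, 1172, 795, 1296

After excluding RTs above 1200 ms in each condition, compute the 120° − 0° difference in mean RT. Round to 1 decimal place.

-47.4 ms

0°: exclude 1235, 1229
120°: exclude 1661, 1377, 1296
M(0°) = 3791/4 = 947.750
M(120°) = 2701/3 = 900.333
Difference = 900.333 − 947.750 = -47.417 ms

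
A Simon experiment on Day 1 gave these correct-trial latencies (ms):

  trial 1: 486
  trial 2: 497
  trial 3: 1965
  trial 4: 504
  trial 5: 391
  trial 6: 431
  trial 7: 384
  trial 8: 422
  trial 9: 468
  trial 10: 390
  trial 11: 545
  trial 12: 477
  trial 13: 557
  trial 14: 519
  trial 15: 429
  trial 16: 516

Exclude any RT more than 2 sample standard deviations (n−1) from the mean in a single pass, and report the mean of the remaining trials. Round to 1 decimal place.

467.7 ms

n = 16, ΣRT = 8981, M = 561.312
Σ(x−M)² = 2147065.44; s = √(2147065.44/15) = 378.335
Cutoffs: 561.312 ± 2·378.335 → [-195.4, 1318.0]
Outside: 1965 → excluded.
Retained (n=15): Σ = 7016, mean = 7016/15 = 467.733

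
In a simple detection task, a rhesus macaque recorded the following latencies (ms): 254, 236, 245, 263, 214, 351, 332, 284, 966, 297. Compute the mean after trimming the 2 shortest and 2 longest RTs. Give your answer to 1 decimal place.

279.2 ms

Sorted: 214, 236, 245, 254, 263, 284, 297, 332, 351, 966
Drop lowest 2 (214, 236) and highest 2 (351, 966)
Remaining (n=6): Σ = 1675, mean = 1675/6 = 279.167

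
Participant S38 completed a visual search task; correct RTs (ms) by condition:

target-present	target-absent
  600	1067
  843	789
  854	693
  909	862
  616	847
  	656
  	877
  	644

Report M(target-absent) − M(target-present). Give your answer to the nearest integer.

40 ms

M(target-present) = 3822/5 = 764.400
M(target-absent) = 6435/8 = 804.375
Difference = 804.375 − 764.400 = 39.975 ms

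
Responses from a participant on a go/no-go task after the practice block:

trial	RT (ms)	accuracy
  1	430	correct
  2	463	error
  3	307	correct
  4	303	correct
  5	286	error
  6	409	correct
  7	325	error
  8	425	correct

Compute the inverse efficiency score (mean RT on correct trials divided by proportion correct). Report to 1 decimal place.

599.7 ms

Correct trials (n=5): 430, 307, 303, 409, 425
Mean correct RT = 1874/5 = 374.8000 ms
Proportion correct = 5/8
IES = 374.8000 / (5/8) = 599.680 ms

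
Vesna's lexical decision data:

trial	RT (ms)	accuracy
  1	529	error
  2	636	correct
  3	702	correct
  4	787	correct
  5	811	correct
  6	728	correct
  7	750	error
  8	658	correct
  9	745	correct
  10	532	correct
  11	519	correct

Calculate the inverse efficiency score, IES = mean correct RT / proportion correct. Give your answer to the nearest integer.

Correct trials (n=9): 636, 702, 787, 811, 728, 658, 745, 532, 519
Mean correct RT = 6118/9 = 679.7778 ms
Proportion correct = 9/11
IES = 679.7778 / (9/11) = 830.840 ms

831 ms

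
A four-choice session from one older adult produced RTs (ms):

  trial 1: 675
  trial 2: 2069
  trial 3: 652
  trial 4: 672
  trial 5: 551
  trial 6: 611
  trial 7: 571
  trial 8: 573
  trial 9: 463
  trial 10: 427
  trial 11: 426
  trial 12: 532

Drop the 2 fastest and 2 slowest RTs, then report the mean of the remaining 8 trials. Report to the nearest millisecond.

Sorted: 426, 427, 463, 532, 551, 571, 573, 611, 652, 672, 675, 2069
Drop lowest 2 (426, 427) and highest 2 (675, 2069)
Remaining (n=8): Σ = 4625, mean = 4625/8 = 578.125

578 ms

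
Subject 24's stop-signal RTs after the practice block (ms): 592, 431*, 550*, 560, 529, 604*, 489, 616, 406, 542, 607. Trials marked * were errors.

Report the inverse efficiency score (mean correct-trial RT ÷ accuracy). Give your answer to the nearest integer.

Correct trials (n=8): 592, 560, 529, 489, 616, 406, 542, 607
Mean correct RT = 4341/8 = 542.6250 ms
Proportion correct = 8/11
IES = 542.6250 / (8/11) = 746.109 ms

746 ms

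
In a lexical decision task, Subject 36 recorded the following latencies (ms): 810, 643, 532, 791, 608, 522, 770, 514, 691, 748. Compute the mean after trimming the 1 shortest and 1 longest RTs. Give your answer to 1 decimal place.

Sorted: 514, 522, 532, 608, 643, 691, 748, 770, 791, 810
Drop lowest 1 (514) and highest 1 (810)
Remaining (n=8): Σ = 5305, mean = 5305/8 = 663.125

663.1 ms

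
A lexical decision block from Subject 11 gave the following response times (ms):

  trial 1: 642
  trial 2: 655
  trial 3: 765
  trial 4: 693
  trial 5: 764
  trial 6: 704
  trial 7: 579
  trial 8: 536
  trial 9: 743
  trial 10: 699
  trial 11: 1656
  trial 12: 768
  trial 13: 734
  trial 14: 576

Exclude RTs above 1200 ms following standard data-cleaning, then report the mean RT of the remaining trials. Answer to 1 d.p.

Excluded: 1656
Retained (n=13): Σ = 8858
Mean = 8858/13 = 681.3846

681.4 ms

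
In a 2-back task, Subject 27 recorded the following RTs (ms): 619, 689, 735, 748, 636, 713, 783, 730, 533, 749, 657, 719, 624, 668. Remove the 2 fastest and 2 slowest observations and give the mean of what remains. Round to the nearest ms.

Sorted: 533, 619, 624, 636, 657, 668, 689, 713, 719, 730, 735, 748, 749, 783
Drop lowest 2 (533, 619) and highest 2 (749, 783)
Remaining (n=10): Σ = 6919, mean = 6919/10 = 691.900

692 ms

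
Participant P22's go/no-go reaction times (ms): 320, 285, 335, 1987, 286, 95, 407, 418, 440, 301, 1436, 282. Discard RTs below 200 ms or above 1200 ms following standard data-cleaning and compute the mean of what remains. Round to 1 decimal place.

Excluded: 95, 1436, 1987
Retained (n=9): Σ = 3074
Mean = 3074/9 = 341.5556

341.6 ms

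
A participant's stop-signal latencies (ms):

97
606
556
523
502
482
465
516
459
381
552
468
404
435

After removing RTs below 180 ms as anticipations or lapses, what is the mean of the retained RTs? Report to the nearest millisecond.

Excluded: 97
Retained (n=13): Σ = 6349
Mean = 6349/13 = 488.3846

488 ms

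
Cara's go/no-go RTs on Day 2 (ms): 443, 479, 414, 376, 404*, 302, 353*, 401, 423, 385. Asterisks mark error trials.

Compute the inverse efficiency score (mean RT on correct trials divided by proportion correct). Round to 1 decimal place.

503.6 ms

Correct trials (n=8): 443, 479, 414, 376, 302, 401, 423, 385
Mean correct RT = 3223/8 = 402.8750 ms
Proportion correct = 8/10
IES = 402.8750 / (8/10) = 503.594 ms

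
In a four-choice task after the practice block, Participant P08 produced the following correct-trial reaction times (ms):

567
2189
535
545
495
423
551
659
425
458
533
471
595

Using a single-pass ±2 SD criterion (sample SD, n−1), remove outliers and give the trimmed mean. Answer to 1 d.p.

n = 13, ΣRT = 8446, M = 649.692
Σ(x−M)² = 2621338.77; s = √(2621338.77/12) = 467.381
Cutoffs: 649.692 ± 2·467.381 → [-285.1, 1584.5]
Outside: 2189 → excluded.
Retained (n=12): Σ = 6257, mean = 6257/12 = 521.417

521.4 ms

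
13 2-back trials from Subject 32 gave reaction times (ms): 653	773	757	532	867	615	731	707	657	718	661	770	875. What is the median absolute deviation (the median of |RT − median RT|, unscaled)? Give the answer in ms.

57 ms

Sorted: 532, 615, 653, 657, 661, 707, 718, 731, 757, 770, 773, 867, 875 → median = 718
|x − 718|: 65, 55, 39, 186, 149, 103, 13, 11, 61, 0, 57, 52, 157
Sorted deviations: 0, 11, 13, 39, 52, 55, 57, 61, 65, 103, 149, 157, 186 → MAD = 57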